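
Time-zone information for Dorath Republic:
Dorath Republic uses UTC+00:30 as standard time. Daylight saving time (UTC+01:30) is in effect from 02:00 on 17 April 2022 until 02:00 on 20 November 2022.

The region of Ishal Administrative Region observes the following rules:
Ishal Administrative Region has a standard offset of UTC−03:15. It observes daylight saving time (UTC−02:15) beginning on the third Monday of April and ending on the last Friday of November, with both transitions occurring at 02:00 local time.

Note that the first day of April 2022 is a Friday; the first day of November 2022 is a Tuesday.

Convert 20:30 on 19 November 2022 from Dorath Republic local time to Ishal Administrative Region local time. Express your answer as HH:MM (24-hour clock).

Daylight saving runs 17 April – 20 November; 19 November 2022 is inside that window, so Dorath Republic is at UTC+01:30.
20:30 Dorath Republic − 1h30m = 19:00 UTC.
1 April 2022 is a Friday, so the first Monday is April 4 and the third is April 18.
1 November 2022 is a Tuesday, so Fridays fall on 4, 11, 18, 25; the last is November 25.
At the standard offset (UTC−03:15), 19:00 UTC − 3h15m = 15:45 Ishal Administrative Region standard time.
The standard-time date in Ishal Administrative Region, 19 November 2022, lies within the daylight-saving period (18 April – 25 November), so Ishal Administrative Region is on daylight time, UTC−02:15.
19:00 UTC − 2h15m = 16:45 Ishal Administrative Region.

16:45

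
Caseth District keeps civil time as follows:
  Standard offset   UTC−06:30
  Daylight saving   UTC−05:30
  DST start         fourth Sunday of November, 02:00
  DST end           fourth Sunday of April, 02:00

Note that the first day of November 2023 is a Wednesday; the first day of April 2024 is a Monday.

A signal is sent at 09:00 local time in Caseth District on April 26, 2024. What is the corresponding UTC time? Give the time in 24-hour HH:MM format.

14:30

1 November 2023 is a Wednesday, so the first Sunday is November 5 and the fourth is November 26.
1 April 2024 is a Monday, so the first Sunday is April 7 and the fourth is April 28.
April 26, 2024 lies within the daylight-saving period (26 November 2023 – 28 April 2024), so Caseth District is on daylight time, UTC−05:30.
09:00 local + 5h30m = 14:30 UTC.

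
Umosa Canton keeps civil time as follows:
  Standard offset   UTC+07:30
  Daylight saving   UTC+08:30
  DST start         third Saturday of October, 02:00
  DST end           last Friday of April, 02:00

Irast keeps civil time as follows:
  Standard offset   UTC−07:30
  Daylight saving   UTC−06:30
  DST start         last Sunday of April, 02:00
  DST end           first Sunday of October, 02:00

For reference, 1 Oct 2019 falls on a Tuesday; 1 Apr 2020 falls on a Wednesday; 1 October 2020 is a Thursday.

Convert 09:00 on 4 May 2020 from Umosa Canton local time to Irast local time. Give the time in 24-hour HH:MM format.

19:00

1 October 2019 is a Tuesday, so the first Saturday is October 5 and the third is October 19.
1 April 2020 is a Wednesday, so Fridays fall on 3, 10, 17, 24; the last is April 24.
4 May 2020 is outside the daylight-saving period (19 October 2019 – 24 April 2020), so Umosa Canton is on standard time, UTC+07:30.
09:00 Umosa Canton − 7h30m = 01:30 UTC.
1 April 2020 is a Wednesday, so Sundays fall on 5, 12, 19, 26; the last is April 26.
1 October 2020 is a Thursday, so the first Sunday is October 4.
At the standard offset (UTC−07:30), 01:30 UTC − 7h30m = 18:00 Irast standard time (rolling into the previous day, 3 May 2020).
The standard-time date in Irast, 3 May 2020, lies within the daylight-saving period (26 April – 4 October), so Irast is on daylight time, UTC−06:30.
01:30 UTC − 6h30m = 19:00 Irast (rolling into the previous day, 3 May 2020).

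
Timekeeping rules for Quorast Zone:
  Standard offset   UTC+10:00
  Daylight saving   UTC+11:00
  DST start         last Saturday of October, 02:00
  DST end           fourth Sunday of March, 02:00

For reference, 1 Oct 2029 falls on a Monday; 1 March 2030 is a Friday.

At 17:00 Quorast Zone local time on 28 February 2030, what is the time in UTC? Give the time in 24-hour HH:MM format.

06:00

1 October 2029 is a Monday, so Saturdays fall on 6, 13, 20, 27; the last is October 27.
1 March 2030 is a Friday, so the first Sunday is March 3 and the fourth is March 24.
28 February 2030 falls between 27 October 2029 and 24 March 2030, so daylight saving is in effect and Quorast Zone is at UTC+11:00.
17:00 local − 11h = 06:00 UTC.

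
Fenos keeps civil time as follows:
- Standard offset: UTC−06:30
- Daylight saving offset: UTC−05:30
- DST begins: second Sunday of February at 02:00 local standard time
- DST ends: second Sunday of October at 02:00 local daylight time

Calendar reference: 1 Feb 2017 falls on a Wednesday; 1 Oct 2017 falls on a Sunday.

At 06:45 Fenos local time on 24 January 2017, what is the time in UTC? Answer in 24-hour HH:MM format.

1 February 2017 is a Wednesday, so the first Sunday is February 5 and the second is February 12.
1 October 2017 is a Sunday, so the first Sunday is October 1 and the second is October 8.
Daylight saving runs 12 February – 8 October; 24 January 2017 is outside that window, so Fenos is on standard time at UTC−06:30.
06:45 local + 6h30m = 13:15 UTC.

13:15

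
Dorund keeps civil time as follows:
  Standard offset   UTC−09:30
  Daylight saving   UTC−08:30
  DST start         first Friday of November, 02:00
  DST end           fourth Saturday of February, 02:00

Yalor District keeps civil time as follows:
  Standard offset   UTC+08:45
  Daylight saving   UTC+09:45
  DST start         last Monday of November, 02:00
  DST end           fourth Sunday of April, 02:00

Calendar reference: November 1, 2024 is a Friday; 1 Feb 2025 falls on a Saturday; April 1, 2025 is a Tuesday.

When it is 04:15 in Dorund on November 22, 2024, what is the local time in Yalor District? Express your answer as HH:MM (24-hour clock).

21:30

1 November 2024 is a Friday, so the first Friday is November 1.
1 February 2025 is a Saturday, so the first Saturday is February 1 and the fourth is February 22.
Daylight saving runs 1 November 2024 – 22 February 2025; November 22, 2024 is inside that window, so Dorund is at UTC−08:30.
04:15 Dorund + 8h30m = 12:45 UTC.
1 November 2024 is a Friday, so Mondays fall on 4, 11, 18, 25; the last is November 25.
1 April 2025 is a Tuesday, so the first Sunday is April 6 and the fourth is April 27.
At the standard offset (UTC+08:45), 12:45 UTC + 8h45m = 21:30 Yalor District standard time.
The standard-time date in Yalor District, November 22, 2024, does not fall between 25 November 2024 and 27 April 2025, so daylight saving is not in effect and Yalor District is at UTC+08:45.
12:45 UTC + 8h45m = 21:30 Yalor District.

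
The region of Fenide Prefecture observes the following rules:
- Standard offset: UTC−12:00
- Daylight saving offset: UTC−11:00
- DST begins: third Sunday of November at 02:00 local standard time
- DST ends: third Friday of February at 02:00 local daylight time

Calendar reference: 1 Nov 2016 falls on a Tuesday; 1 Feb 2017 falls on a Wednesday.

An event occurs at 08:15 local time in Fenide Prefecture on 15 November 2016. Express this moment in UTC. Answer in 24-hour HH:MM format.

20:15

1 November 2016 is a Tuesday, so the first Sunday is November 6 and the third is November 20.
1 February 2017 is a Wednesday, so the first Friday is February 3 and the third is February 17.
Daylight saving runs 20 November 2016 – 17 February 2017; 15 November 2016 is outside that window, so Fenide Prefecture is on standard time at UTC−12:00.
08:15 local + 12h = 20:15 UTC.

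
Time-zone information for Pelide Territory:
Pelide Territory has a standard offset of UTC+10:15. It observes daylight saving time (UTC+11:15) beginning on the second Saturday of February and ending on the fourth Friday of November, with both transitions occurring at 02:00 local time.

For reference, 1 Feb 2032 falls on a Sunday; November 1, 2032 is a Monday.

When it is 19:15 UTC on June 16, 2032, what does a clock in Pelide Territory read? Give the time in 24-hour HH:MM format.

06:30

1 February 2032 is a Sunday, so the first Saturday is February 7 and the second is February 14.
1 November 2032 is a Monday, so the first Friday is November 5 and the fourth is November 26.
At the standard offset (UTC+10:15), 19:15 UTC + 10h15m = 05:30 Pelide Territory standard time (rolling into the next day, 17 June 2032).
The standard-time date in Pelide Territory, June 17, 2032, falls between 14 February and 26 November, so daylight saving is in effect and Pelide Territory is at UTC+11:15.
19:15 UTC + 11h15m = 06:30 local (rolling into the next day, 17 June 2032).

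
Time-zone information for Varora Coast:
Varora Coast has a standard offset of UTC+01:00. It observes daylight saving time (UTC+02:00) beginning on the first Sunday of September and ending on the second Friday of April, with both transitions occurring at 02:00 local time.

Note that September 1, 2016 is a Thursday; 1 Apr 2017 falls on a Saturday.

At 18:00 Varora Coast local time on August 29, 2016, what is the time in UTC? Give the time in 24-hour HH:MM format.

17:00

1 September 2016 is a Thursday, so the first Sunday is September 4.
1 April 2017 is a Saturday, so the first Friday is April 7 and the second is April 14.
August 29, 2016 is outside the daylight-saving period (4 September 2016 – 14 April 2017), so Varora Coast is on standard time, UTC+01:00.
18:00 local − 1h = 17:00 UTC.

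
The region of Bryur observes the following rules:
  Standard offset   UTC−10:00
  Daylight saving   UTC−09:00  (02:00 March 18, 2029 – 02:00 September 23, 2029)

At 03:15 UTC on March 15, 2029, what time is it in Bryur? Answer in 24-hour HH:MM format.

At the standard offset (UTC−10:00), 03:15 UTC − 10h = 17:15 Bryur standard time (rolling into the previous day, 14 March 2029).
Daylight saving runs 18 March – 23 September; the standard-time date in Bryur, March 14, 2029, is outside that window, so Bryur is on standard time at UTC−10:00.
03:15 UTC − 10h = 17:15 local (rolling into the previous day, 14 March 2029).

17:15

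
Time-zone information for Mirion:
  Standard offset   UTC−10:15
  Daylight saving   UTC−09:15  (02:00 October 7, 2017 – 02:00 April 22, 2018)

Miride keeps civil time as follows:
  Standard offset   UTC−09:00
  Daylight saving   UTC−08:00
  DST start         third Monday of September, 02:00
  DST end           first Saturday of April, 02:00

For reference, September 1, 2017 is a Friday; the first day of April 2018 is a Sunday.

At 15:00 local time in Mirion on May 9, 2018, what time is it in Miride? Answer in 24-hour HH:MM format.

16:15

May 9, 2018 is outside the daylight-saving period (7 October 2017 – 22 April 2018), so Mirion is on standard time, UTC−10:15.
15:00 Mirion + 10h15m = 01:15 UTC (rolling into the next day, 10 May 2018).
1 September 2017 is a Friday, so the first Monday is September 4 and the third is September 18.
1 April 2018 is a Sunday, so the first Saturday is April 7.
At the standard offset (UTC−09:00), 01:15 UTC − 9h = 16:15 Miride standard time (rolling into the previous day, 9 May 2018).
The standard-time date in Miride, May 9, 2018, does not fall between 18 September 2017 and 7 April 2018, so daylight saving is not in effect and Miride is at UTC−09:00.
01:15 UTC − 9h = 16:15 Miride (rolling into the previous day, 9 May 2018).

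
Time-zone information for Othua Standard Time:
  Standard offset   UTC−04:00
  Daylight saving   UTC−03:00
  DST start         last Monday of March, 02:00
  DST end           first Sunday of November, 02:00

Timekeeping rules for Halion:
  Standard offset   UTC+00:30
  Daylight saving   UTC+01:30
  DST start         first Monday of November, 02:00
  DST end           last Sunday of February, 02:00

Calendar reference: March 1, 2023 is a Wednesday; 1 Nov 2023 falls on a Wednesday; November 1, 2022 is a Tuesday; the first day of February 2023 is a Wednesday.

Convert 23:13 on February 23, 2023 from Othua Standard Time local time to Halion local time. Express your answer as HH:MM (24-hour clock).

04:43

1 March 2023 is a Wednesday, so Mondays fall on 6, 13, 20, 27; the last is March 27.
1 November 2023 is a Wednesday, so the first Sunday is November 5.
February 23, 2023 does not fall between 27 March and 5 November, so daylight saving is not in effect and Othua Standard Time is at UTC−04:00.
23:13 Othua Standard Time + 4h = 03:13 UTC (rolling into the next day, 24 February 2023).
1 November 2022 is a Tuesday, so the first Monday is November 7.
1 February 2023 is a Wednesday, so Sundays fall on 5, 12, 19, 26; the last is February 26.
At the standard offset (UTC+00:30), 03:13 UTC + 0h30m = 03:43 Halion standard time.
Daylight saving runs 7 November 2022 – 26 February 2023; the standard-time date in Halion, February 24, 2023, is inside that window, so Halion is at UTC+01:30.
03:13 UTC + 1h30m = 04:43 Halion.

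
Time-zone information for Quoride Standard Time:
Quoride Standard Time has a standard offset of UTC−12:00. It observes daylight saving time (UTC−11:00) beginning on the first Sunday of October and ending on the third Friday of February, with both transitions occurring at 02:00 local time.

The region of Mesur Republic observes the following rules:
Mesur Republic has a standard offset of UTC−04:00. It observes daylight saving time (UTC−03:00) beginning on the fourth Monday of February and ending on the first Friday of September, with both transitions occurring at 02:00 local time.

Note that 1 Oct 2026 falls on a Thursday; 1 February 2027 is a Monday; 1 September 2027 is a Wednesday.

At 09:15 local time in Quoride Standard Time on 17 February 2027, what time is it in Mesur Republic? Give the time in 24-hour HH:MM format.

16:15

1 October 2026 is a Thursday, so the first Sunday is October 4.
1 February 2027 is a Monday, so the first Friday is February 5 and the third is February 19.
17 February 2027 falls between 4 October 2026 and 19 February 2027, so daylight saving is in effect and Quoride Standard Time is at UTC−11:00.
09:15 Quoride Standard Time + 11h = 20:15 UTC.
1 February 2027 is a Monday, so the first Monday is February 1 and the fourth is February 22.
1 September 2027 is a Wednesday, so the first Friday is September 3.
At the standard offset (UTC−04:00), 20:15 UTC − 4h = 16:15 Mesur Republic standard time.
The standard-time date in Mesur Republic, 17 February 2027, does not fall between 22 February and 3 September, so daylight saving is not in effect and Mesur Republic is at UTC−04:00.
20:15 UTC − 4h = 16:15 Mesur Republic.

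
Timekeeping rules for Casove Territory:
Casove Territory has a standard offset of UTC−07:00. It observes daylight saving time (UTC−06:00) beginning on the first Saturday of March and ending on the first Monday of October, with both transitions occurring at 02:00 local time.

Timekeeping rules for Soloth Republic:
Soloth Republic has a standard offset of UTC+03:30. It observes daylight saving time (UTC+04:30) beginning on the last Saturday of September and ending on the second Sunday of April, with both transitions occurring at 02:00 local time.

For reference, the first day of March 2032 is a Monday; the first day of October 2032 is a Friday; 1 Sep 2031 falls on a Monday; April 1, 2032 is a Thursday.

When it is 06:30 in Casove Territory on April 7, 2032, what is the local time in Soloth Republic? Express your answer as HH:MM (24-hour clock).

17:00

1 March 2032 is a Monday, so the first Saturday is March 6.
1 October 2032 is a Friday, so the first Monday is October 4.
April 7, 2032 lies within the daylight-saving period (6 March – 4 October), so Casove Territory is on daylight time, UTC−06:00.
06:30 Casove Territory + 6h = 12:30 UTC.
1 September 2031 is a Monday, so Saturdays fall on 6, 13, 20, 27; the last is September 27.
1 April 2032 is a Thursday, so the first Sunday is April 4 and the second is April 11.
At the standard offset (UTC+03:30), 12:30 UTC + 3h30m = 16:00 Soloth Republic standard time.
The standard-time date in Soloth Republic, April 7, 2032, lies within the daylight-saving period (27 September 2031 – 11 April 2032), so Soloth Republic is on daylight time, UTC+04:30.
12:30 UTC + 4h30m = 17:00 Soloth Republic.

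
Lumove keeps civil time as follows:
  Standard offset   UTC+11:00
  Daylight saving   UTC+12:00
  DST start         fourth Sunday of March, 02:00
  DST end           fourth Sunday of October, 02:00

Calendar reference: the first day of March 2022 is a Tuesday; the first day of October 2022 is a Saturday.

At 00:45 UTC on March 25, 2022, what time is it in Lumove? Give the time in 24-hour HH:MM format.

11:45

1 March 2022 is a Tuesday, so the first Sunday is March 6 and the fourth is March 27.
1 October 2022 is a Saturday, so the first Sunday is October 2 and the fourth is October 23.
At the standard offset (UTC+11:00), 00:45 UTC + 11h = 11:45 Lumove standard time.
The standard-time date in Lumove, March 25, 2022, is outside the daylight-saving period (27 March – 23 October), so Lumove is on standard time, UTC+11:00.
00:45 UTC + 11h = 11:45 local.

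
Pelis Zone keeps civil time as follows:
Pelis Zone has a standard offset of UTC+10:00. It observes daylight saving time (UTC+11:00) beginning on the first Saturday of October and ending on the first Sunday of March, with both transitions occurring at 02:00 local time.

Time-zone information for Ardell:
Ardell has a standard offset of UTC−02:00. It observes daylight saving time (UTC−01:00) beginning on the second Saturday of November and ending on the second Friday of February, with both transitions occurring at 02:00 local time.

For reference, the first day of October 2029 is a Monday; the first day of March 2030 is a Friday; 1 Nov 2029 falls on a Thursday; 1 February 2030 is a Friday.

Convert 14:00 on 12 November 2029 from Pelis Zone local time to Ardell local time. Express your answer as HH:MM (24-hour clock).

1 October 2029 is a Monday, so the first Saturday is October 6.
1 March 2030 is a Friday, so the first Sunday is March 3.
12 November 2029 lies within the daylight-saving period (6 October 2029 – 3 March 2030), so Pelis Zone is on daylight time, UTC+11:00.
14:00 Pelis Zone − 11h = 03:00 UTC.
1 November 2029 is a Thursday, so the first Saturday is November 3 and the second is November 10.
1 February 2030 is a Friday, so the first Friday is February 1 and the second is February 8.
At the standard offset (UTC−02:00), 03:00 UTC − 2h = 01:00 Ardell standard time.
The standard-time date in Ardell, 12 November 2029, falls between 10 November 2029 and 8 February 2030, so daylight saving is in effect and Ardell is at UTC−01:00.
03:00 UTC − 1h = 02:00 Ardell.

02:00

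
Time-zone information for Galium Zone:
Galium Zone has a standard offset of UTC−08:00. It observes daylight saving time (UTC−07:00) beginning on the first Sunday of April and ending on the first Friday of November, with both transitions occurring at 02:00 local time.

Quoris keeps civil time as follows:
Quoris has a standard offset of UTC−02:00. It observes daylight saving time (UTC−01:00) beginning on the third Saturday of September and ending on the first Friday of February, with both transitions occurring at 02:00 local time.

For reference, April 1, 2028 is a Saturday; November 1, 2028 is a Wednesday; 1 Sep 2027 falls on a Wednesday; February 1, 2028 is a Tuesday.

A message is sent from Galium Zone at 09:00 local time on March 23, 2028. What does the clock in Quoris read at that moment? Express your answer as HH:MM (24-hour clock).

15:00

1 April 2028 is a Saturday, so the first Sunday is April 2.
1 November 2028 is a Wednesday, so the first Friday is November 3.
Daylight saving runs 2 April – 3 November; March 23, 2028 is outside that window, so Galium Zone is on standard time at UTC−08:00.
09:00 Galium Zone + 8h = 17:00 UTC.
1 September 2027 is a Wednesday, so the first Saturday is September 4 and the third is September 18.
1 February 2028 is a Tuesday, so the first Friday is February 4.
At the standard offset (UTC−02:00), 17:00 UTC − 2h = 15:00 Quoris standard time.
The standard-time date in Quoris, March 23, 2028, does not fall between 18 September 2027 and 4 February 2028, so daylight saving is not in effect and Quoris is at UTC−02:00.
17:00 UTC − 2h = 15:00 Quoris.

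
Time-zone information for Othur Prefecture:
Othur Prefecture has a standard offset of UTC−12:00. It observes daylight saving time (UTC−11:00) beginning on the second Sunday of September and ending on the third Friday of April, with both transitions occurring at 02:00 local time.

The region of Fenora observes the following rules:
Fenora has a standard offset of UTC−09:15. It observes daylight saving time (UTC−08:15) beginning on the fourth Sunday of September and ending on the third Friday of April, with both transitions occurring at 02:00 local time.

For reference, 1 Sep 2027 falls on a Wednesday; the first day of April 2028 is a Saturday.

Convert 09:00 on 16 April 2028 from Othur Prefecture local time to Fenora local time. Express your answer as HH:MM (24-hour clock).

1 September 2027 is a Wednesday, so the first Sunday is September 5 and the second is September 12.
1 April 2028 is a Saturday, so the first Friday is April 7 and the third is April 21.
16 April 2028 falls between 12 September 2027 and 21 April 2028, so daylight saving is in effect and Othur Prefecture is at UTC−11:00.
09:00 Othur Prefecture + 11h = 20:00 UTC.
1 September 2027 is a Wednesday, so the first Sunday is September 5 and the fourth is September 26.
1 April 2028 is a Saturday, so the first Friday is April 7 and the third is April 21.
At the standard offset (UTC−09:15), 20:00 UTC − 9h15m = 10:45 Fenora standard time.
Daylight saving runs 26 September 2027 – 21 April 2028; the standard-time date in Fenora, 16 April 2028, is inside that window, so Fenora is at UTC−08:15.
20:00 UTC − 8h15m = 11:45 Fenora.

11:45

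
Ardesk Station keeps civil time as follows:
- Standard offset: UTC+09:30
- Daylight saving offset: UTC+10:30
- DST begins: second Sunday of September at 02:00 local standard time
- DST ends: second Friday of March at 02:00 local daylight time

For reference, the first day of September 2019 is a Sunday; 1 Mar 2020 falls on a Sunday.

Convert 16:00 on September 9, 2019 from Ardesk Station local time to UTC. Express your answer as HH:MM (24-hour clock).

1 September 2019 is a Sunday, so the first Sunday is September 1 and the second is September 8.
1 March 2020 is a Sunday, so the first Friday is March 6 and the second is March 13.
September 9, 2019 falls between 8 September 2019 and 13 March 2020, so daylight saving is in effect and Ardesk Station is at UTC+10:30.
16:00 local − 10h30m = 05:30 UTC.

05:30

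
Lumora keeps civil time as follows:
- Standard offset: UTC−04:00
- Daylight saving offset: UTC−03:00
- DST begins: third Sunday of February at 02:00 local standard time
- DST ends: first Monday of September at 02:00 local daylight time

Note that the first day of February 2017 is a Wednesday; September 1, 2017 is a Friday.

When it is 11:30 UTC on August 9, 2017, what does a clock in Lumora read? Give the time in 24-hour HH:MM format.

1 February 2017 is a Wednesday, so the first Sunday is February 5 and the third is February 19.
1 September 2017 is a Friday, so the first Monday is September 4.
At the standard offset (UTC−04:00), 11:30 UTC − 4h = 07:30 Lumora standard time.
Daylight saving runs 19 February – 4 September; the standard-time date in Lumora, August 9, 2017, is inside that window, so Lumora is at UTC−03:00.
11:30 UTC − 3h = 08:30 local.

08:30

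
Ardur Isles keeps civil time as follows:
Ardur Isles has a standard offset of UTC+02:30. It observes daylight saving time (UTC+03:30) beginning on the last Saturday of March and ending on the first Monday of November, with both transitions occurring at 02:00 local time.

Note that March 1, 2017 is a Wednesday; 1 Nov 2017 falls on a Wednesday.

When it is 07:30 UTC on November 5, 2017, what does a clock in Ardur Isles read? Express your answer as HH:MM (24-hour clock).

11:00

1 March 2017 is a Wednesday, so Saturdays fall on 4, 11, 18, 25; the last is March 25.
1 November 2017 is a Wednesday, so the first Monday is November 6.
At the standard offset (UTC+02:30), 07:30 UTC + 2h30m = 10:00 Ardur Isles standard time.
The standard-time date in Ardur Isles, November 5, 2017, falls between 25 March and 6 November, so daylight saving is in effect and Ardur Isles is at UTC+03:30.
07:30 UTC + 3h30m = 11:00 local.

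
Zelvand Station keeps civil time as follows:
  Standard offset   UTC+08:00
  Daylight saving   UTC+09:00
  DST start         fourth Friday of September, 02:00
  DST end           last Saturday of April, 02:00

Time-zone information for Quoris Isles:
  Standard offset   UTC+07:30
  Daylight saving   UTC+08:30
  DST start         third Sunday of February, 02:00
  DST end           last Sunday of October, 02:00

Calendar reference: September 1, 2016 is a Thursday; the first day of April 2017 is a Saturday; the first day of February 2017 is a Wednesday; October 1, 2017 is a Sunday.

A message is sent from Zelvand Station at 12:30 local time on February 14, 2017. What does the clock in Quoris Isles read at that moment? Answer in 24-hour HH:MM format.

1 September 2016 is a Thursday, so the first Friday is September 2 and the fourth is September 23.
1 April 2017 is a Saturday, so Saturdays fall on 1, 8, 15, 22, 29; the last is April 29.
Daylight saving runs 23 September 2016 – 29 April 2017; February 14, 2017 is inside that window, so Zelvand Station is at UTC+09:00.
12:30 Zelvand Station − 9h = 03:30 UTC.
1 February 2017 is a Wednesday, so the first Sunday is February 5 and the third is February 19.
1 October 2017 is a Sunday, so Sundays fall on 1, 8, 15, 22, 29; the last is October 29.
At the standard offset (UTC+07:30), 03:30 UTC + 7h30m = 11:00 Quoris Isles standard time.
The standard-time date in Quoris Isles, February 14, 2017, does not fall between 19 February and 29 October, so daylight saving is not in effect and Quoris Isles is at UTC+07:30.
03:30 UTC + 7h30m = 11:00 Quoris Isles.

11:00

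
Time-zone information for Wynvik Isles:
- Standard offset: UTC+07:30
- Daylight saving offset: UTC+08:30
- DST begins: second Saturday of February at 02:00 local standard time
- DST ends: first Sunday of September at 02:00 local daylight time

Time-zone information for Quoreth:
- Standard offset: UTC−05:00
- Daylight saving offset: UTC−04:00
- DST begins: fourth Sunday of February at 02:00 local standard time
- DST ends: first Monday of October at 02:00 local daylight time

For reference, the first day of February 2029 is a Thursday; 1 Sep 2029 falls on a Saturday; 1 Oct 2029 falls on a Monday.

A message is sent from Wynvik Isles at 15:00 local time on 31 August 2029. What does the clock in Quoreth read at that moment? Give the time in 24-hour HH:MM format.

1 February 2029 is a Thursday, so the first Saturday is February 3 and the second is February 10.
1 September 2029 is a Saturday, so the first Sunday is September 2.
Daylight saving runs 10 February – 2 September; 31 August 2029 is inside that window, so Wynvik Isles is at UTC+08:30.
15:00 Wynvik Isles − 8h30m = 06:30 UTC.
1 February 2029 is a Thursday, so the first Sunday is February 4 and the fourth is February 25.
1 October 2029 is a Monday, so the first Monday is October 1.
At the standard offset (UTC−05:00), 06:30 UTC − 5h = 01:30 Quoreth standard time.
Daylight saving runs 25 February – 1 October; the standard-time date in Quoreth, 31 August 2029, is inside that window, so Quoreth is at UTC−04:00.
06:30 UTC − 4h = 02:30 Quoreth.

02:30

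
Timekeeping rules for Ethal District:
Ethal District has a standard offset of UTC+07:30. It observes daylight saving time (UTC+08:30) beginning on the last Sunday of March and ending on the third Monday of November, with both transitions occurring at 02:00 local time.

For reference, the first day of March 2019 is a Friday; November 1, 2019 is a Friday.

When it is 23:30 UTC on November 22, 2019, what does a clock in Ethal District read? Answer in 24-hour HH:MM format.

1 March 2019 is a Friday, so Sundays fall on 3, 10, 17, 24, 31; the last is March 31.
1 November 2019 is a Friday, so the first Monday is November 4 and the third is November 18.
At the standard offset (UTC+07:30), 23:30 UTC + 7h30m = 07:00 Ethal District standard time (rolling into the next day, 23 November 2019).
The standard-time date in Ethal District, November 23, 2019, does not fall between 31 March and 18 November, so daylight saving is not in effect and Ethal District is at UTC+07:30.
23:30 UTC + 7h30m = 07:00 local (rolling into the next day, 23 November 2019).

07:00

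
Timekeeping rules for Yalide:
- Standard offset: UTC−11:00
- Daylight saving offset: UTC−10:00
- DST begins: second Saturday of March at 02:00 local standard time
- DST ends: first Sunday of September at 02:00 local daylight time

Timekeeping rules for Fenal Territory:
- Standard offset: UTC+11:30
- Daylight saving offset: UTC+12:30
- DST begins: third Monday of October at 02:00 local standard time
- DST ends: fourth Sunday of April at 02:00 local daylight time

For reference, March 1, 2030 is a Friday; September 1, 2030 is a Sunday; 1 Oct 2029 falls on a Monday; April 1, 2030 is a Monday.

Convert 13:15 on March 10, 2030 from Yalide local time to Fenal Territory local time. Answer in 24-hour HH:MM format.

11:45

1 March 2030 is a Friday, so the first Saturday is March 2 and the second is March 9.
1 September 2030 is a Sunday, so the first Sunday is September 1.
March 10, 2030 lies within the daylight-saving period (9 March – 1 September), so Yalide is on daylight time, UTC−10:00.
13:15 Yalide + 10h = 23:15 UTC.
1 October 2029 is a Monday, so the first Monday is October 1 and the third is October 15.
1 April 2030 is a Monday, so the first Sunday is April 7 and the fourth is April 28.
At the standard offset (UTC+11:30), 23:15 UTC + 11h30m = 10:45 Fenal Territory standard time (rolling into the next day, 11 March 2030).
Daylight saving runs 15 October 2029 – 28 April 2030; the standard-time date in Fenal Territory, March 11, 2030, is inside that window, so Fenal Territory is at UTC+12:30.
23:15 UTC + 12h30m = 11:45 Fenal Territory (rolling into the next day, 11 March 2030).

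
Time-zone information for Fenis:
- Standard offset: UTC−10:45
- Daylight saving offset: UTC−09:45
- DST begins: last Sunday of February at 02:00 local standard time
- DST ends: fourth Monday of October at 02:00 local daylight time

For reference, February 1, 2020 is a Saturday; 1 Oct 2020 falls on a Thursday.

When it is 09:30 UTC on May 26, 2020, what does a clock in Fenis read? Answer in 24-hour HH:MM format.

1 February 2020 is a Saturday, so Sundays fall on 2, 9, 16, 23; the last is February 23.
1 October 2020 is a Thursday, so the first Monday is October 5 and the fourth is October 26.
At the standard offset (UTC−10:45), 09:30 UTC − 10h45m = 22:45 Fenis standard time (rolling into the previous day, 25 May 2020).
The standard-time date in Fenis, May 25, 2020, lies within the daylight-saving period (23 February – 26 October), so Fenis is on daylight time, UTC−09:45.
09:30 UTC − 9h45m = 23:45 local (rolling into the previous day, 25 May 2020).

23:45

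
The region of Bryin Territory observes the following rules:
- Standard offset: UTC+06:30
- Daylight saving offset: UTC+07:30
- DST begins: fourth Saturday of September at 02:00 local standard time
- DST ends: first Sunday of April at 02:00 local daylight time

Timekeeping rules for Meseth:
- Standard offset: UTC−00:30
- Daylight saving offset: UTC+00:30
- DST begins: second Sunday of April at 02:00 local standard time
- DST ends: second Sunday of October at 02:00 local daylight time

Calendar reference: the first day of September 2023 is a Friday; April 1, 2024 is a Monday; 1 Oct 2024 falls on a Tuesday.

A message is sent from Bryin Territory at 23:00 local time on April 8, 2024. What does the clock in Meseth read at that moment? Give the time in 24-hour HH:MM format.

16:00

1 September 2023 is a Friday, so the first Saturday is September 2 and the fourth is September 23.
1 April 2024 is a Monday, so the first Sunday is April 7.
April 8, 2024 is outside the daylight-saving period (23 September 2023 – 7 April 2024), so Bryin Territory is on standard time, UTC+06:30.
23:00 Bryin Territory − 6h30m = 16:30 UTC.
1 April 2024 is a Monday, so the first Sunday is April 7 and the second is April 14.
1 October 2024 is a Tuesday, so the first Sunday is October 6 and the second is October 13.
At the standard offset (UTC−00:30), 16:30 UTC − 0h30m = 16:00 Meseth standard time.
The standard-time date in Meseth, April 8, 2024, does not fall between 14 April and 13 October, so daylight saving is not in effect and Meseth is at UTC−00:30.
16:30 UTC − 0h30m = 16:00 Meseth.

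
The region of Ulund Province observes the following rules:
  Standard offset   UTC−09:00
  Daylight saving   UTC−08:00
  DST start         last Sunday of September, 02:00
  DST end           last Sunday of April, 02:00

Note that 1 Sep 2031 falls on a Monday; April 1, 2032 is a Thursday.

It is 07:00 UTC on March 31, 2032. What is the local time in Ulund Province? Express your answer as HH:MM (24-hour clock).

23:00

1 September 2031 is a Monday, so Sundays fall on 7, 14, 21, 28; the last is September 28.
1 April 2032 is a Thursday, so Sundays fall on 4, 11, 18, 25; the last is April 25.
At the standard offset (UTC−09:00), 07:00 UTC − 9h = 22:00 Ulund Province standard time (rolling into the previous day, 30 March 2032).
Daylight saving runs 28 September 2031 – 25 April 2032; the standard-time date in Ulund Province, March 30, 2032, is inside that window, so Ulund Province is at UTC−08:00.
07:00 UTC − 8h = 23:00 local (rolling into the previous day, 30 March 2032).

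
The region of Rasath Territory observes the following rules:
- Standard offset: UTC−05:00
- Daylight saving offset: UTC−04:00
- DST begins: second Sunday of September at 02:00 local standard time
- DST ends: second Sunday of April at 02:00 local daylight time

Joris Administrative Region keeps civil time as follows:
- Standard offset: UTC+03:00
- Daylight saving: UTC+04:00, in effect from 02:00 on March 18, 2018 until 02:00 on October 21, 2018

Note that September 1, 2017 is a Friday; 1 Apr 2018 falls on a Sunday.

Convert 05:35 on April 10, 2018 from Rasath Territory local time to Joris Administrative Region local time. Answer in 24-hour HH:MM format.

1 September 2017 is a Friday, so the first Sunday is September 3 and the second is September 10.
1 April 2018 is a Sunday, so the first Sunday is April 1 and the second is April 8.
April 10, 2018 does not fall between 10 September 2017 and 8 April 2018, so daylight saving is not in effect and Rasath Territory is at UTC−05:00.
05:35 Rasath Territory + 5h = 10:35 UTC.
At the standard offset (UTC+03:00), 10:35 UTC + 3h = 13:35 Joris Administrative Region standard time.
The standard-time date in Joris Administrative Region, April 10, 2018, falls between 18 March and 21 October, so daylight saving is in effect and Joris Administrative Region is at UTC+04:00.
10:35 UTC + 4h = 14:35 Joris Administrative Region.

14:35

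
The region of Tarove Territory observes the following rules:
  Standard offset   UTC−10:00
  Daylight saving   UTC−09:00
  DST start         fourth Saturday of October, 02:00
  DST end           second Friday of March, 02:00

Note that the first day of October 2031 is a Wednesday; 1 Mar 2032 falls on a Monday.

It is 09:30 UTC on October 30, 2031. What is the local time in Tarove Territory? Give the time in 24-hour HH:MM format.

1 October 2031 is a Wednesday, so the first Saturday is October 4 and the fourth is October 25.
1 March 2032 is a Monday, so the first Friday is March 5 and the second is March 12.
At the standard offset (UTC−10:00), 09:30 UTC − 10h = 23:30 Tarove Territory standard time (rolling into the previous day, 29 October 2031).
The standard-time date in Tarove Territory, October 29, 2031, falls between 25 October 2031 and 12 March 2032, so daylight saving is in effect and Tarove Territory is at UTC−09:00.
09:30 UTC − 9h = 00:30 local.

00:30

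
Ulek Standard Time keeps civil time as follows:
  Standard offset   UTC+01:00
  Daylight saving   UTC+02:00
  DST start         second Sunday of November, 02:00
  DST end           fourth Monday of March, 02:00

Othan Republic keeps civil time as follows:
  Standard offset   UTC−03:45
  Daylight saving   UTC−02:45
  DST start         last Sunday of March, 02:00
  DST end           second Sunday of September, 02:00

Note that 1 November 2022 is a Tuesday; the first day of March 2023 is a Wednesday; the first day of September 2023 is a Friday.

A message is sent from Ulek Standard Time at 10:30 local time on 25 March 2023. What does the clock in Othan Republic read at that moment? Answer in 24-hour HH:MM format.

1 November 2022 is a Tuesday, so the first Sunday is November 6 and the second is November 13.
1 March 2023 is a Wednesday, so the first Monday is March 6 and the fourth is March 27.
25 March 2023 lies within the daylight-saving period (13 November 2022 – 27 March 2023), so Ulek Standard Time is on daylight time, UTC+02:00.
10:30 Ulek Standard Time − 2h = 08:30 UTC.
1 March 2023 is a Wednesday, so Sundays fall on 5, 12, 19, 26; the last is March 26.
1 September 2023 is a Friday, so the first Sunday is September 3 and the second is September 10.
At the standard offset (UTC−03:45), 08:30 UTC − 3h45m = 04:45 Othan Republic standard time.
The standard-time date in Othan Republic, 25 March 2023, does not fall between 26 March and 10 September, so daylight saving is not in effect and Othan Republic is at UTC−03:45.
08:30 UTC − 3h45m = 04:45 Othan Republic.

04:45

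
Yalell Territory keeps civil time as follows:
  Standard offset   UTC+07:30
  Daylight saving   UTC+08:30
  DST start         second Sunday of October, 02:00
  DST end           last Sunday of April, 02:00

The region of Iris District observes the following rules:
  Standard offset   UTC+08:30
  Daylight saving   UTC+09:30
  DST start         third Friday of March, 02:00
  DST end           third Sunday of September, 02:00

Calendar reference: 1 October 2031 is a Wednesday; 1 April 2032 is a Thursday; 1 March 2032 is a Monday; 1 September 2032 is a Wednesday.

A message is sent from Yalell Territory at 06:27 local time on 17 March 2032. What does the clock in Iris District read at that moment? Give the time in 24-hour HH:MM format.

1 October 2031 is a Wednesday, so the first Sunday is October 5 and the second is October 12.
1 April 2032 is a Thursday, so Sundays fall on 4, 11, 18, 25; the last is April 25.
Daylight saving runs 12 October 2031 – 25 April 2032; 17 March 2032 is inside that window, so Yalell Territory is at UTC+08:30.
06:27 Yalell Territory − 8h30m = 21:57 UTC (rolling into the previous day, 16 March 2032).
1 March 2032 is a Monday, so the first Friday is March 5 and the third is March 19.
1 September 2032 is a Wednesday, so the first Sunday is September 5 and the third is September 19.
At the standard offset (UTC+08:30), 21:57 UTC + 8h30m = 06:27 Iris District standard time (rolling into the next day, 17 March 2032).
The standard-time date in Iris District, 17 March 2032, does not fall between 19 March and 19 September, so daylight saving is not in effect and Iris District is at UTC+08:30.
21:57 UTC + 8h30m = 06:27 Iris District (rolling into the next day, 17 March 2032).

06:27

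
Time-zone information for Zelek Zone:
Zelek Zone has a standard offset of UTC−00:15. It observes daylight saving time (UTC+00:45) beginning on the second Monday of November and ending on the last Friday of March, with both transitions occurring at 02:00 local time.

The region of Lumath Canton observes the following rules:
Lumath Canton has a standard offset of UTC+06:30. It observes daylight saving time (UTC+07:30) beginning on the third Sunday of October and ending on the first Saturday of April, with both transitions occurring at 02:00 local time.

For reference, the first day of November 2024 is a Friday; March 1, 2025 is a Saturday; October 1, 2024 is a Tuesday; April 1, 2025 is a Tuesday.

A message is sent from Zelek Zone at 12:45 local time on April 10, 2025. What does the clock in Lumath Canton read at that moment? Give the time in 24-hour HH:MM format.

19:30

1 November 2024 is a Friday, so the first Monday is November 4 and the second is November 11.
1 March 2025 is a Saturday, so Fridays fall on 7, 14, 21, 28; the last is March 28.
April 10, 2025 does not fall between 11 November 2024 and 28 March 2025, so daylight saving is not in effect and Zelek Zone is at UTC−00:15.
12:45 Zelek Zone + 0h15m = 13:00 UTC.
1 October 2024 is a Tuesday, so the first Sunday is October 6 and the third is October 20.
1 April 2025 is a Tuesday, so the first Saturday is April 5.
At the standard offset (UTC+06:30), 13:00 UTC + 6h30m = 19:30 Lumath Canton standard time.
The standard-time date in Lumath Canton, April 10, 2025, is outside the daylight-saving period (20 October 2024 – 5 April 2025), so Lumath Canton is on standard time, UTC+06:30.
13:00 UTC + 6h30m = 19:30 Lumath Canton.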